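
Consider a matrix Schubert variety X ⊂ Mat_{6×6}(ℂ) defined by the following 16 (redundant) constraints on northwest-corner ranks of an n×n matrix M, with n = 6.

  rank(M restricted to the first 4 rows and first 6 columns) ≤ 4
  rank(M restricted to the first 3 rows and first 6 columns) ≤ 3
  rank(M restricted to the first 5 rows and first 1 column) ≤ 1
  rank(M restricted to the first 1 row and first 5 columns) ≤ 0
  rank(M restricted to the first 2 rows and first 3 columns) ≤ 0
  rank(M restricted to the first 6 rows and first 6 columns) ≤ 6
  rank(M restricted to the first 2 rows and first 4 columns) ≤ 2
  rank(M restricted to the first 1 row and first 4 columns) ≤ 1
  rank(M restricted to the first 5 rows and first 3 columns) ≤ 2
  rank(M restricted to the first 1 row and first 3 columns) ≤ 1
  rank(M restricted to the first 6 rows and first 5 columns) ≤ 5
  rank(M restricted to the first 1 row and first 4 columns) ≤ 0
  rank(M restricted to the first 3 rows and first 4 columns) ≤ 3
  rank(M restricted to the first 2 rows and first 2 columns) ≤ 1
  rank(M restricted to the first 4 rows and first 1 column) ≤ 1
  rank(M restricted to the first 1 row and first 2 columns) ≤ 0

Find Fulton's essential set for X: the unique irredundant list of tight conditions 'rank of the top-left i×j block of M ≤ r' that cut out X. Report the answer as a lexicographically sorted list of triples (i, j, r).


Recovering R(i,j) via the rank-extension bound from the 16 conditions:

  row 1: 0 | 0 | 0 | 0 | 0 | 1
  row 2: 0 | 0 | 0 | 1 | 1 | 2
  row 3: 1 | 1 | 1 | 2 | 2 | 3
  row 4: 1 | 2 | 2 | 3 | 3 | 4
  row 5: 1 | 2 | 2 | 3 | 4 | 5
  row 6: 1 | 2 | 3 | 4 | 5 | 6

so w = (6, 4, 1, 2, 5, 3).

ℓ(w)=9; the 3 essential cells (i,j,r):

[(1, 5, 0), (2, 3, 0), (5, 3, 2)]


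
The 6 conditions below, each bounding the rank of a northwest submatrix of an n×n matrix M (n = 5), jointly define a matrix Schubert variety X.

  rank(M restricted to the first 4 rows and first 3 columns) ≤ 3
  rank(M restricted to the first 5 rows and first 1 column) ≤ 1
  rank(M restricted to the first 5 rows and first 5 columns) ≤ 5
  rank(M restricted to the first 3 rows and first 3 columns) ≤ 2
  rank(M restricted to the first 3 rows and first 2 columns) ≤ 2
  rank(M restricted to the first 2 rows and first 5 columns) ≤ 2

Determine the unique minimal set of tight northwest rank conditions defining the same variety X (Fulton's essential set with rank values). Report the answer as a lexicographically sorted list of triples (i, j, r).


Recovering R(i,j) via the rank-extension bound from the 6 conditions:

  R[1]: 1 1 1 1 1
  R[2]: 1 2 2 2 2
  R[3]: 1 2 2 3 3
  R[4]: 1 2 3 4 4
  R[5]: 1 2 3 4 5

hence w(1..5) = (1, 2, 4, 3, 5).

|D(w)|=1, |Ess(w)|=1:

[(3, 3, 2)]


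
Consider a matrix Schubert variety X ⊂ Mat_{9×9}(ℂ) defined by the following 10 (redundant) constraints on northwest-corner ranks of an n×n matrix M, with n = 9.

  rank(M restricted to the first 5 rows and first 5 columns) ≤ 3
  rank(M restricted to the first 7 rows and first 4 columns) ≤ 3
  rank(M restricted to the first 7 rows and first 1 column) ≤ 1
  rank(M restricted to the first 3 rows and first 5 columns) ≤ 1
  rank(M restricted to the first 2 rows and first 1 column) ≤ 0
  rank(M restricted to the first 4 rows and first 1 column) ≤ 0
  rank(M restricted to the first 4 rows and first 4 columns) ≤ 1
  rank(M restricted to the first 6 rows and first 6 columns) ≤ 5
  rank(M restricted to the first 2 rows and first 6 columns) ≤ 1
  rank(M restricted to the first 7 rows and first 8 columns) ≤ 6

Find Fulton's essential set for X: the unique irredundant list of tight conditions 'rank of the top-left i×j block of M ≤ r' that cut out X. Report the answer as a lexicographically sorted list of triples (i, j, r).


Rank table r_w(9×9) implied by the 10 constraints:

  R[1]: 0 | 1 | 1 | 1 | 1 | 1 | 1 | 1 | 1
  R[2]: 0 | 1 | 1 | 1 | 1 | 1 | 2 | 2 | 2
  R[3]: 0 | 1 | 1 | 1 | 1 | 2 | 3 | 3 | 3
  R[4]: 0 | 1 | 1 | 1 | 2 | 3 | 4 | 4 | 4
  R[5]: 1 | 2 | 2 | 2 | 3 | 4 | 5 | 5 | 5
  R[6]: 1 | 2 | 3 | 3 | 4 | 5 | 6 | 6 | 6
  R[7]: 1 | 2 | 3 | 3 | 4 | 5 | 6 | 6 | 7
  R[8]: 1 | 2 | 3 | 4 | 5 | 6 | 7 | 7 | 8
  R[9]: 1 | 2 | 3 | 4 | 5 | 6 | 7 | 8 | 9

second differences of R give the permutation w = (2, 7, 6, 5, 1, 3, 9, 4, 8).

Rothe diagram D(w) (15 cells), 6 SE-corners (essential conditions):

[(2, 6, 1), (3, 5, 1), (4, 1, 0), (4, 4, 1), (7, 4, 3), (7, 8, 6)]


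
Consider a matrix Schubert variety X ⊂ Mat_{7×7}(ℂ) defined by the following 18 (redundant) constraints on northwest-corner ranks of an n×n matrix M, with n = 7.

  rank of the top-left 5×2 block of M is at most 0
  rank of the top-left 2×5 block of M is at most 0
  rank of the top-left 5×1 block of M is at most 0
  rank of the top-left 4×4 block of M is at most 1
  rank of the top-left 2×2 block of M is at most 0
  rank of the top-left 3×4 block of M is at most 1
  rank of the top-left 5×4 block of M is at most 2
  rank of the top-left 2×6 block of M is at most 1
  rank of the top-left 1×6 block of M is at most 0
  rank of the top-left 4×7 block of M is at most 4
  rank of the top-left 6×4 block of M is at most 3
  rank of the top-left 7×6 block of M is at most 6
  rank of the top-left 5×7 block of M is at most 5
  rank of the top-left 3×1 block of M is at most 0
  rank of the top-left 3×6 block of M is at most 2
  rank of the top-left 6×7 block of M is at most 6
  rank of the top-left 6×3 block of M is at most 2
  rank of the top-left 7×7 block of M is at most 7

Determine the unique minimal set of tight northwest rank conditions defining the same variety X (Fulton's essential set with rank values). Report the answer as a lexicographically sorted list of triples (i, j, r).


Rank table r_w(7×7) implied by the 18 constraints:

  R[1]: 0, 0, 0, 0, 0, 0, 1
  R[2]: 0, 0, 0, 0, 0, 1, 2
  R[3]: 0, 0, 1, 1, 1, 2, 3
  R[4]: 0, 0, 1, 1, 2, 3, 4
  R[5]: 0, 0, 1, 2, 3, 4, 5
  R[6]: 1, 1, 2, 3, 4, 5, 6
  R[7]: 1, 2, 3, 4, 5, 6, 7

giving w = (7, 6, 3, 5, 4, 1, 2) via Δ²R.

4 SE-corners of the 18-cell Rothe diagram give Ess(w):

[(1, 6, 0), (2, 5, 0), (4, 4, 1), (5, 2, 0)]


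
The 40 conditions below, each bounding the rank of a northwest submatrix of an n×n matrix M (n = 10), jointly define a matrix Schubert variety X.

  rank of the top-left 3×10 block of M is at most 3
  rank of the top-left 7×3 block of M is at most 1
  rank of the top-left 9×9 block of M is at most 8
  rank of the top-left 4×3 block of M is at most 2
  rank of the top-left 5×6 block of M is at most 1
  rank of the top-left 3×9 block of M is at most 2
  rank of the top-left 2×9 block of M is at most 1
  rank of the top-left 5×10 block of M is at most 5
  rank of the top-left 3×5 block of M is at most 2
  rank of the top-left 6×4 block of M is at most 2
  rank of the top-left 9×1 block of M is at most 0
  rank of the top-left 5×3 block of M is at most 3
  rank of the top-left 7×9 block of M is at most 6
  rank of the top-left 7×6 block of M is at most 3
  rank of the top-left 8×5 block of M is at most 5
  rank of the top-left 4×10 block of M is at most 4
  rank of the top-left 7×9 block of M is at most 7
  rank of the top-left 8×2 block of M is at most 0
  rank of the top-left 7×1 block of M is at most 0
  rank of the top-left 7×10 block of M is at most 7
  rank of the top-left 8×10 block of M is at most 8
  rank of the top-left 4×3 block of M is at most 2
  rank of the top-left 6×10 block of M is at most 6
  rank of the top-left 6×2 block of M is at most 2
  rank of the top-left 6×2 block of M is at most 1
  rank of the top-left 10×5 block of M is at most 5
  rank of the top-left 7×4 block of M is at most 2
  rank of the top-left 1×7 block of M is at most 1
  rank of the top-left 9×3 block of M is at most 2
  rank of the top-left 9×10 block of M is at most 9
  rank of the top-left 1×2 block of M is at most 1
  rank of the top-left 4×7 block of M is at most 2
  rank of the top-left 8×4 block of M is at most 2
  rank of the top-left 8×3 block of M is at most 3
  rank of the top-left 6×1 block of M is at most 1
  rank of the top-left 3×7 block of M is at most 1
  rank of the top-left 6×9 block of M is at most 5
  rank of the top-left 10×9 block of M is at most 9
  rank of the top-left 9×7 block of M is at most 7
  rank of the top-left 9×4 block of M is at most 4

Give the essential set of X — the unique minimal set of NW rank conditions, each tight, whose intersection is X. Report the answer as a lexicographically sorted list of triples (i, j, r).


Rank table r_w(10×10) implied by the 40 constraints:

  row 1: 0  0  1  1  1  1  1  1  1  1
  row 2: 0  0  1  1  1  1  1  1  1  2
  row 3: 0  0  1  1  1  1  1  2  2  3
  row 4: 0  0  1  1  1  1  2  3  3  4
  row 5: 0  0  1  1  1  1  2  3  4  5
  row 6: 0  0  1  2  2  2  3  4  5  6
  row 7: 0  0  1  2  3  3  4  5  6  7
  row 8: 0  0  1  2  3  4  5  6  7  8
  row 9: 0  1  2  3  4  5  6  7  8  9
  row 10: 1  2  3  4  5  6  7  8  9  10

second differences of R give the permutation w = (3, 10, 8, 7, 9, 4, 5, 6, 2, 1).

Fulton essential set (5 of the 33 Rothe cells):

[(2, 9, 1), (3, 7, 1), (5, 6, 1), (8, 2, 0), (9, 1, 0)]


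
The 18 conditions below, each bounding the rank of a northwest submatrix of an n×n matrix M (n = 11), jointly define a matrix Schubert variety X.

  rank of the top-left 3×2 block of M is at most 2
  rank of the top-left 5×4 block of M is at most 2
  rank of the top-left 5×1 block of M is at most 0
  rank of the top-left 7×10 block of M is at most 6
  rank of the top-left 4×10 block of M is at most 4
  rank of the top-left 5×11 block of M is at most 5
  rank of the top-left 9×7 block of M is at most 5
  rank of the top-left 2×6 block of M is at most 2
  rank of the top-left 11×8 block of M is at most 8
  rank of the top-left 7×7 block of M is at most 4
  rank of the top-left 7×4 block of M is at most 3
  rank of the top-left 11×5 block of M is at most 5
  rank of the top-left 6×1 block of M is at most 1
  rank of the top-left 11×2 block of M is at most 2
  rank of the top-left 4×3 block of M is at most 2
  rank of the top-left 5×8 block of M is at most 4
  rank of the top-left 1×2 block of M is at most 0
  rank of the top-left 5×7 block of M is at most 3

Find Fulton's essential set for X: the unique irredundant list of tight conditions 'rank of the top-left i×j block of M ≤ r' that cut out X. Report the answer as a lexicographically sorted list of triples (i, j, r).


Reconstructing r_w from the 18 given conditions:

  i=1: 0, 0, 1, 1, 1, 1, 1, 1, 1, 1, 1
  i=2: 0, 1, 2, 2, 2, 2, 2, 2, 2, 2, 2
  i=3: 0, 1, 2, 2, 3, 3, 3, 3, 3, 3, 3
  i=4: 0, 1, 2, 2, 3, 3, 3, 4, 4, 4, 4
  i=5: 0, 1, 2, 2, 3, 3, 3, 4, 5, 5, 5
  i=6: 1, 2, 3, 3, 4, 4, 4, 5, 6, 6, 6
  i=7: 1, 2, 3, 3, 4, 4, 4, 5, 6, 6, 7
  i=8: 1, 2, 3, 4, 5, 5, 5, 6, 7, 7, 8
  i=9: 1, 2, 3, 4, 5, 5, 5, 6, 7, 8, 9
  i=10: 1, 2, 3, 4, 5, 6, 6, 7, 8, 9, 10
  i=11: 1, 2, 3, 4, 5, 6, 7, 8, 9, 10, 11

reading off 1-entries of Δ²R: w = (3, 2, 5, 8, 9, 1, 11, 4, 10, 6, 7).

ℓ(w)=19; the 8 essential cells (i,j,r):

[(1, 2, 0), (5, 1, 0), (5, 4, 2), (5, 7, 3), (7, 4, 3), (7, 7, 4), (7, 10, 6), (9, 7, 5)]


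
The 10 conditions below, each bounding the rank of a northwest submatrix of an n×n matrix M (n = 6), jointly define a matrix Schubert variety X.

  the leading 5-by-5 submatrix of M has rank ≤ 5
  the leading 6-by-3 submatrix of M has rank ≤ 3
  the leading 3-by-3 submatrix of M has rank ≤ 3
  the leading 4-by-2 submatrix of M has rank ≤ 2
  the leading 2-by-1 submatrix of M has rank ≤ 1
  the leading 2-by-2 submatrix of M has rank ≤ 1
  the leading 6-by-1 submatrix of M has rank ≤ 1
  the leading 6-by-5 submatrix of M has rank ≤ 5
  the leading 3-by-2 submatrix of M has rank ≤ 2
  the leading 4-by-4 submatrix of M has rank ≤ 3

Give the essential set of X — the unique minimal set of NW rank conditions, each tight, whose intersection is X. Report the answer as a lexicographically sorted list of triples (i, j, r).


Reconstructing r_w from the 10 given conditions:

  i=1: 1, 1, 1, 1, 1, 1
  i=2: 1, 1, 2, 2, 2, 2
  i=3: 1, 2, 3, 3, 3, 3
  i=4: 1, 2, 3, 3, 4, 4
  i=5: 1, 2, 3, 4, 5, 5
  i=6: 1, 2, 3, 4, 5, 6

hence w(1..6) = (1, 3, 2, 5, 4, 6).

D(w) has 2 cells with 2 SE-corners; essential set:

[(2, 2, 1), (4, 4, 3)]


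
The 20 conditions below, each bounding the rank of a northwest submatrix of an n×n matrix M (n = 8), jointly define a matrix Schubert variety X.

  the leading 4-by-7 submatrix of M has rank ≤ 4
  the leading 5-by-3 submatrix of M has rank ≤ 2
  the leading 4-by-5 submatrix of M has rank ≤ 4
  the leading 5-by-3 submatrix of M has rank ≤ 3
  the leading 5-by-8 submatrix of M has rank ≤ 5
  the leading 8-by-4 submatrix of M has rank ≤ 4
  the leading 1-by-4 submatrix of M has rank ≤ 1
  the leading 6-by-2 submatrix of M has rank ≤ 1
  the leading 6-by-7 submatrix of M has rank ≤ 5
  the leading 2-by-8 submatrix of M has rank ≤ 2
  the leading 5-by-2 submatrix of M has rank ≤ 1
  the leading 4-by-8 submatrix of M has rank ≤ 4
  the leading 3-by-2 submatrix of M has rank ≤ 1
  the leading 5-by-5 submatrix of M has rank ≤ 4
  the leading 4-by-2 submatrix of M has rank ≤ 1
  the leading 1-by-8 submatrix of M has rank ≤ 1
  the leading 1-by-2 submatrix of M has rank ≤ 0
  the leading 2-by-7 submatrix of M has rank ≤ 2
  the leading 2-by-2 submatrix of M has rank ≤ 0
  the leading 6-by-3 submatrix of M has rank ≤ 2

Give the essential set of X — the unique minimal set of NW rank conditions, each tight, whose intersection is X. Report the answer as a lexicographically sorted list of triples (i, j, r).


Recovering R(i,j) via the rank-extension bound from the 20 conditions:

  row 1: 0 | 0 | 1 | 1 | 1 | 1 | 1 | 1
  row 2: 0 | 0 | 1 | 2 | 2 | 2 | 2 | 2
  row 3: 1 | 1 | 2 | 3 | 3 | 3 | 3 | 3
  row 4: 1 | 1 | 2 | 3 | 4 | 4 | 4 | 4
  row 5: 1 | 1 | 2 | 3 | 4 | 5 | 5 | 5
  row 6: 1 | 1 | 2 | 3 | 4 | 5 | 5 | 6
  row 7: 1 | 2 | 3 | 4 | 5 | 6 | 6 | 7
  row 8: 1 | 2 | 3 | 4 | 5 | 6 | 7 | 8

hence w(1..8) = (3, 4, 1, 5, 6, 8, 2, 7).

D(w) has 8 cells with 3 SE-corners; essential set:

[(2, 2, 0), (6, 2, 1), (6, 7, 5)]


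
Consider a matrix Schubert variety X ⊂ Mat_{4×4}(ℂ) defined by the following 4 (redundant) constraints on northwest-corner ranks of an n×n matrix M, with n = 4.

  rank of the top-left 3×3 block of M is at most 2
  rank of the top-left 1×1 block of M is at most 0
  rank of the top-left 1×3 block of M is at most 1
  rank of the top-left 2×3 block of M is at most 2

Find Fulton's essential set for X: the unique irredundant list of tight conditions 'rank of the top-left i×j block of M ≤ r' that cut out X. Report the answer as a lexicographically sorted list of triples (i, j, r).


The tightest implied rank at each (i,j), from the 4 conditions:

  R[1]: 0 | 1 | 1 | 1
  R[2]: 1 | 2 | 2 | 2
  R[3]: 1 | 2 | 2 | 3
  R[4]: 1 | 2 | 3 | 4

reading off 1-entries of Δ²R: w = (2, 1, 4, 3).

|D(w)|=2, |Ess(w)|=2:

[(1, 1, 0), (3, 3, 2)]


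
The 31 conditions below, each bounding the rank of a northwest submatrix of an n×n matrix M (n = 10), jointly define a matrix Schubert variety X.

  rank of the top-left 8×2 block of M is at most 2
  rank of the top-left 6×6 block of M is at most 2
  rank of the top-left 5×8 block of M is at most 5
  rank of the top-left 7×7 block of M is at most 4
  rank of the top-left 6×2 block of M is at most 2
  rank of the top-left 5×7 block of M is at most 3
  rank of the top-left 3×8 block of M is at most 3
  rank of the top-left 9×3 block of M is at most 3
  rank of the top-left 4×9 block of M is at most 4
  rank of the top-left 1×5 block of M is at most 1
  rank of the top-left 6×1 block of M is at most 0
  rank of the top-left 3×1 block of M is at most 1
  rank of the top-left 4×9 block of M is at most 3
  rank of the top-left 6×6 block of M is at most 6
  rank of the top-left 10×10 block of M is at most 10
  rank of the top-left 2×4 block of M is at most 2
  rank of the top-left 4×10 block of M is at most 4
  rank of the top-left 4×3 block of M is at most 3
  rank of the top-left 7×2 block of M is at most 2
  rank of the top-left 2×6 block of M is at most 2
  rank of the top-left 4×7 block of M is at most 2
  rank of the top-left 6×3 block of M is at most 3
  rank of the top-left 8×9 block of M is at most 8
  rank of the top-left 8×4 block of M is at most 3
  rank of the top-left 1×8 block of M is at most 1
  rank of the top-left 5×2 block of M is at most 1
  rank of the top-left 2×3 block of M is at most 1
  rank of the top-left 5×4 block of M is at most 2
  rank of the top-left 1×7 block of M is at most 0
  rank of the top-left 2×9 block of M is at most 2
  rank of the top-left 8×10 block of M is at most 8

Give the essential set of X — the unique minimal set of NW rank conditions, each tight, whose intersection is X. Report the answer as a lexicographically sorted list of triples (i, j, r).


Recovering R(i,j) via the rank-extension bound from the 31 conditions:

  R[1]: 0 0 0 0 0 0 0 1 1 1
  R[2]: 0 1 1 1 1 1 1 2 2 2
  R[3]: 0 1 2 2 2 2 2 3 3 3
  R[4]: 0 1 2 2 2 2 2 3 3 4
  R[5]: 0 1 2 2 2 2 3 4 4 5
  R[6]: 0 1 2 2 2 2 3 4 5 6
  R[7]: 1 2 3 3 3 3 4 5 6 7
  R[8]: 1 2 3 3 4 4 5 6 7 8
  R[9]: 1 2 3 4 5 5 6 7 8 9
  R[10]: 1 2 3 4 5 6 7 8 9 10

hence w(1..10) = (8, 2, 3, 10, 7, 9, 1, 5, 4, 6).

D(w) has 24 cells with 6 SE-corners; essential set:

[(1, 7, 0), (4, 7, 2), (4, 9, 3), (6, 1, 0), (6, 6, 2), (8, 4, 3)]


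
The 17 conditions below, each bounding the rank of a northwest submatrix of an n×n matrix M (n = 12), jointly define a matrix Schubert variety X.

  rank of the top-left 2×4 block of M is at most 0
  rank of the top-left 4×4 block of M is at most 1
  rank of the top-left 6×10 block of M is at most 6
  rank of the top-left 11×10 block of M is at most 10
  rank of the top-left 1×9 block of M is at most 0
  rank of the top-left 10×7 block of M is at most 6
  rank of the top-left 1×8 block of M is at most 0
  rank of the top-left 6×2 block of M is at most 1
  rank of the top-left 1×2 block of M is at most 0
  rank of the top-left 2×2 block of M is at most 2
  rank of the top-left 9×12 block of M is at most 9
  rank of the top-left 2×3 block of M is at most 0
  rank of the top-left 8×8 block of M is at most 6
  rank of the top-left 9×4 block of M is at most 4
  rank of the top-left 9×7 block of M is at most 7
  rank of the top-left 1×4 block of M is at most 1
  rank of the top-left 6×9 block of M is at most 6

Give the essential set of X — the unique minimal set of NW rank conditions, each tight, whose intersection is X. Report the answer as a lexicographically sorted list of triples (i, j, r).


Computing R[i][j] = min implied NW-rank bound (n=12, 17 conditions):

  i=1: 0, 0, 0, 0, 0, 0, 0, 0, 0, 1, 1, 1
  i=2: 0, 0, 0, 0, 1, 1, 1, 1, 1, 2, 2, 2
  i=3: 1, 1, 1, 1, 2, 2, 2, 2, 2, 3, 3, 3
  i=4: 1, 1, 1, 1, 2, 3, 3, 3, 3, 4, 4, 4
  i=5: 1, 1, 2, 2, 3, 4, 4, 4, 4, 5, 5, 5
  i=6: 1, 1, 2, 3, 4, 5, 5, 5, 5, 6, 6, 6
  i=7: 1, 2, 3, 4, 5, 6, 6, 6, 6, 7, 7, 7
  i=8: 1, 2, 3, 4, 5, 6, 6, 6, 7, 8, 8, 8
  i=9: 1, 2, 3, 4, 5, 6, 6, 7, 8, 9, 9, 9
  i=10: 1, 2, 3, 4, 5, 6, 6, 7, 8, 9, 10, 10
  i=11: 1, 2, 3, 4, 5, 6, 7, 8, 9, 10, 11, 11
  i=12: 1, 2, 3, 4, 5, 6, 7, 8, 9, 10, 11, 12

second differences of R give the permutation w = (10, 5, 1, 6, 3, 4, 2, 9, 8, 11, 7, 12).

Rothe diagram D(w) (22 cells), 6 SE-corners (essential conditions):

[(1, 9, 0), (2, 4, 0), (4, 4, 1), (6, 2, 1), (8, 8, 6), (10, 7, 6)]


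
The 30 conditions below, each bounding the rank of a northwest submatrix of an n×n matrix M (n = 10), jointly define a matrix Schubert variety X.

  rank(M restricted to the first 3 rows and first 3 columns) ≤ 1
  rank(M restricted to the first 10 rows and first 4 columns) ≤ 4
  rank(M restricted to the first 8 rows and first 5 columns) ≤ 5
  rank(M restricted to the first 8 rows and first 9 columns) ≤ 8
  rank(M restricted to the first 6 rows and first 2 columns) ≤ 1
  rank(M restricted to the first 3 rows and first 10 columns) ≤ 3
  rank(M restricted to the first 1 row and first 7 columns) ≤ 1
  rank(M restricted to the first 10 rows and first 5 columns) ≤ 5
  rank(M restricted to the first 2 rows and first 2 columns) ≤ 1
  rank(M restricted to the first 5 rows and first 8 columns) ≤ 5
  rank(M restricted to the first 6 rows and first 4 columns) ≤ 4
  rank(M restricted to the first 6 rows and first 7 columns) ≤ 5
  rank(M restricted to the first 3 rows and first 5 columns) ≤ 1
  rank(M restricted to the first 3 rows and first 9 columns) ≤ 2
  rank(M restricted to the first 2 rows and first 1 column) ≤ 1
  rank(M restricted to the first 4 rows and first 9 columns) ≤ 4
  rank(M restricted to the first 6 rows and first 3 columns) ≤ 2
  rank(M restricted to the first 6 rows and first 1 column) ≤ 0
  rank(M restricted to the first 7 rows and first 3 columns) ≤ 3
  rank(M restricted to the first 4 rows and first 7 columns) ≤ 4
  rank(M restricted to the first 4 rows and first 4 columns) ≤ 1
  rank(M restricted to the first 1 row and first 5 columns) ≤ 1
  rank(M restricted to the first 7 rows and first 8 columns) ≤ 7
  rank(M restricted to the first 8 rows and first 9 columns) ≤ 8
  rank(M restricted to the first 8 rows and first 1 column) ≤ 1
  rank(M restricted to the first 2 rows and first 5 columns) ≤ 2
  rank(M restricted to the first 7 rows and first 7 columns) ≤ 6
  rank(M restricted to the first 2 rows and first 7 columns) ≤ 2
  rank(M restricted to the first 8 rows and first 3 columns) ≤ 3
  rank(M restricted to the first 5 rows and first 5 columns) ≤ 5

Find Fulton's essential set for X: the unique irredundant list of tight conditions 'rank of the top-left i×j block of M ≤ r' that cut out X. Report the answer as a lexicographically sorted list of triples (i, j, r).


Recovering R(i,j) via the rank-extension bound from the 30 conditions:

  row 1: 0 | 1 | 1 | 1 | 1 | 1 | 1 | 1 | 1 | 1
  row 2: 0 | 1 | 1 | 1 | 1 | 2 | 2 | 2 | 2 | 2
  row 3: 0 | 1 | 1 | 1 | 1 | 2 | 2 | 2 | 2 | 3
  row 4: 0 | 1 | 1 | 1 | 2 | 3 | 3 | 3 | 3 | 4
  row 5: 0 | 1 | 2 | 2 | 3 | 4 | 4 | 4 | 4 | 5
  row 6: 0 | 1 | 2 | 3 | 4 | 5 | 5 | 5 | 5 | 6
  row 7: 1 | 2 | 3 | 4 | 5 | 6 | 6 | 6 | 6 | 7
  row 8: 1 | 2 | 3 | 4 | 5 | 6 | 7 | 7 | 7 | 8
  row 9: 1 | 2 | 3 | 4 | 5 | 6 | 7 | 8 | 8 | 9
  row 10: 1 | 2 | 3 | 4 | 5 | 6 | 7 | 8 | 9 | 10

the unique w with this rank table is (2, 6, 10, 5, 3, 4, 1, 7, 8, 9).

Fulton essential set (4 of the 17 Rothe cells):

[(3, 5, 1), (3, 9, 2), (4, 4, 1), (6, 1, 0)]


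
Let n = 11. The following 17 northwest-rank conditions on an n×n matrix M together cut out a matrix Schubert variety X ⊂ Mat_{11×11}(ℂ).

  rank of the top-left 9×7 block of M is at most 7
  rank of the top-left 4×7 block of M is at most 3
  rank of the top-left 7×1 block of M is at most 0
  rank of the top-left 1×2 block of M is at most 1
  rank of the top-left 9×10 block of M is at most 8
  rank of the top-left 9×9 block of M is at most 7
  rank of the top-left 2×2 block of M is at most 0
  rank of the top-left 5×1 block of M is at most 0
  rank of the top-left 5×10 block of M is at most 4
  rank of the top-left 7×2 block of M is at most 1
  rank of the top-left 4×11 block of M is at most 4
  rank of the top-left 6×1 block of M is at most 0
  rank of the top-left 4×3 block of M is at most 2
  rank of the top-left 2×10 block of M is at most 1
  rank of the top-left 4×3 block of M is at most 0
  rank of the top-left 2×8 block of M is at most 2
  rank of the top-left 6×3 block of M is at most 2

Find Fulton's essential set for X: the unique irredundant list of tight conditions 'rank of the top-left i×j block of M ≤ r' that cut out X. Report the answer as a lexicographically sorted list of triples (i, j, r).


Recovering R(i,j) via the rank-extension bound from the 17 conditions:

  row 1: 0, 0, 0, 1, 1, 1, 1, 1, 1, 1, 1
  row 2: 0, 0, 0, 1, 1, 1, 1, 1, 1, 1, 2
  row 3: 0, 0, 0, 1, 2, 2, 2, 2, 2, 2, 3
  row 4: 0, 0, 0, 1, 2, 3, 3, 3, 3, 3, 4
  row 5: 0, 1, 1, 2, 3, 4, 4, 4, 4, 4, 5
  row 6: 0, 1, 2, 3, 4, 5, 5, 5, 5, 5, 6
  row 7: 0, 1, 2, 3, 4, 5, 6, 6, 6, 6, 7
  row 8: 1, 2, 3, 4, 5, 6, 7, 7, 7, 7, 8
  row 9: 1, 2, 3, 4, 5, 6, 7, 7, 7, 8, 9
  row 10: 1, 2, 3, 4, 5, 6, 7, 8, 8, 9, 10
  row 11: 1, 2, 3, 4, 5, 6, 7, 8, 9, 10, 11

so w = (4, 11, 5, 6, 2, 3, 7, 1, 10, 8, 9).

Fulton essential set (4 of the 23 Rothe cells):

[(2, 10, 1), (4, 3, 0), (7, 1, 0), (9, 9, 7)]


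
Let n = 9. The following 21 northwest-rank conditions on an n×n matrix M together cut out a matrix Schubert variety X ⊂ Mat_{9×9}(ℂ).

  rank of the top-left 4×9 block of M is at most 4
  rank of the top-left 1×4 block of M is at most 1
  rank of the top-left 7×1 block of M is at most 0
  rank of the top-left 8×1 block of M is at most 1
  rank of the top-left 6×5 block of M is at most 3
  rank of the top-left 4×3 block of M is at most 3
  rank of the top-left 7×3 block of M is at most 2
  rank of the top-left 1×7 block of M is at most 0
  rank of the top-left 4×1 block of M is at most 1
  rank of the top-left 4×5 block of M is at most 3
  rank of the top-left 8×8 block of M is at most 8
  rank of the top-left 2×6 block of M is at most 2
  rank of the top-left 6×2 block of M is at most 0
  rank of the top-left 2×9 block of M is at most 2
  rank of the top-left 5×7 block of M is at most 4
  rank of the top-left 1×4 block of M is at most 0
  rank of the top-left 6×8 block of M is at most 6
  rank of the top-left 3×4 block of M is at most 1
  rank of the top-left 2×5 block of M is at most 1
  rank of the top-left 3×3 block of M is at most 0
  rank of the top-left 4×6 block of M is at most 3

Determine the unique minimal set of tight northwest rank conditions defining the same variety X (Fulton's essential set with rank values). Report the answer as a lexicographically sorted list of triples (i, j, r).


Propagating the 21 rank bounds to every northwest block:

  i=1: 0 0 0 0 0 0 0 1 1
  i=2: 0 0 0 1 1 1 1 2 2
  i=3: 0 0 0 1 2 2 2 3 3
  i=4: 0 0 1 2 3 3 3 4 4
  i=5: 0 0 1 2 3 4 4 5 5
  i=6: 0 0 1 2 3 4 5 6 6
  i=7: 0 1 2 3 4 5 6 7 7
  i=8: 1 2 3 4 5 6 7 8 8
  i=9: 1 2 3 4 5 6 7 8 9

so w = (8, 4, 5, 3, 6, 7, 2, 1, 9).

ℓ(w)=20; the 4 essential cells (i,j,r):

[(1, 7, 0), (3, 3, 0), (6, 2, 0), (7, 1, 0)]


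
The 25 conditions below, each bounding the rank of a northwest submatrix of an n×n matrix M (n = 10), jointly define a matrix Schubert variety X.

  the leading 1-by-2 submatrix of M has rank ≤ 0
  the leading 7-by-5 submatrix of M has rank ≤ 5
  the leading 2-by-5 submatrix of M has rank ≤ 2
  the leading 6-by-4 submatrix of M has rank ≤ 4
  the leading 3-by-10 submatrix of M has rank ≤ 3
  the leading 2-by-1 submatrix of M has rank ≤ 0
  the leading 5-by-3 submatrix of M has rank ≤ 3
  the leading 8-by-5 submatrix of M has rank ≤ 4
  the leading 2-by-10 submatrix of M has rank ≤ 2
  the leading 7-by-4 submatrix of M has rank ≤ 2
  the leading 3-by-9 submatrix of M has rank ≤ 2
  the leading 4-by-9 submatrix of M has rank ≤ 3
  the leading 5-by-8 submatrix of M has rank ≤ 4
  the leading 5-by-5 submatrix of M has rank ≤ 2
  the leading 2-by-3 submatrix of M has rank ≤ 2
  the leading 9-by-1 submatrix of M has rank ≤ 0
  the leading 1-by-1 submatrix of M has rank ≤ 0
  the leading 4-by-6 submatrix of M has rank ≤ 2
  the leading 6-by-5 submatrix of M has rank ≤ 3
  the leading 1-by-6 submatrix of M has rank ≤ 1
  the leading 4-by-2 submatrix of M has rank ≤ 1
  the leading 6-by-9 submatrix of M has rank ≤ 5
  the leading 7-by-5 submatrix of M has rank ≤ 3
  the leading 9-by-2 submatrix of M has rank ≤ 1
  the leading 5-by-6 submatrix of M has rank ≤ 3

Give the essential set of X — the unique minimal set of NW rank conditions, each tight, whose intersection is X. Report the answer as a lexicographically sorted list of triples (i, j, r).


The tightest implied rank at each (i,j), from the 25 conditions:

  R[1]: 0, 0, 1, 1, 1, 1, 1, 1, 1, 1
  R[2]: 0, 1, 2, 2, 2, 2, 2, 2, 2, 2
  R[3]: 0, 1, 2, 2, 2, 2, 2, 2, 2, 3
  R[4]: 0, 1, 2, 2, 2, 2, 3, 3, 3, 4
  R[5]: 0, 1, 2, 2, 2, 3, 4, 4, 4, 5
  R[6]: 0, 1, 2, 2, 3, 4, 5, 5, 5, 6
  R[7]: 0, 1, 2, 2, 3, 4, 5, 6, 6, 7
  R[8]: 0, 1, 2, 3, 4, 5, 6, 7, 7, 8
  R[9]: 0, 1, 2, 3, 4, 5, 6, 7, 8, 9
  R[10]: 1, 2, 3, 4, 5, 6, 7, 8, 9, 10

the unique w with this rank table is (3, 2, 10, 7, 6, 5, 8, 4, 9, 1).

|D(w)|=23, |Ess(w)|=6:

[(1, 2, 0), (3, 9, 2), (4, 6, 2), (5, 5, 2), (7, 4, 2), (9, 1, 0)]


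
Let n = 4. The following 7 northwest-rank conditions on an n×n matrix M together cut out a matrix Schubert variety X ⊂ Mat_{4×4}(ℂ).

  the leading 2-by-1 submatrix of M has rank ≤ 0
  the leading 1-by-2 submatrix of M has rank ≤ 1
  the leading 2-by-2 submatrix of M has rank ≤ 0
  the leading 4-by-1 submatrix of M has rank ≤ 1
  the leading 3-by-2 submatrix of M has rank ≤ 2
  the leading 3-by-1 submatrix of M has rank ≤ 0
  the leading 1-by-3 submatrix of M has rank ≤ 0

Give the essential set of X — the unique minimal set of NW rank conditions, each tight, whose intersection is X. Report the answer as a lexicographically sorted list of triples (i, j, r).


The tightest implied rank at each (i,j), from the 7 conditions:

  row 1: 0 0 0 1
  row 2: 0 0 1 2
  row 3: 0 1 2 3
  row 4: 1 2 3 4

giving w = (4, 3, 2, 1) via Δ²R.

D(w) has 6 cells with 3 SE-corners; essential set:

[(1, 3, 0), (2, 2, 0), (3, 1, 0)]


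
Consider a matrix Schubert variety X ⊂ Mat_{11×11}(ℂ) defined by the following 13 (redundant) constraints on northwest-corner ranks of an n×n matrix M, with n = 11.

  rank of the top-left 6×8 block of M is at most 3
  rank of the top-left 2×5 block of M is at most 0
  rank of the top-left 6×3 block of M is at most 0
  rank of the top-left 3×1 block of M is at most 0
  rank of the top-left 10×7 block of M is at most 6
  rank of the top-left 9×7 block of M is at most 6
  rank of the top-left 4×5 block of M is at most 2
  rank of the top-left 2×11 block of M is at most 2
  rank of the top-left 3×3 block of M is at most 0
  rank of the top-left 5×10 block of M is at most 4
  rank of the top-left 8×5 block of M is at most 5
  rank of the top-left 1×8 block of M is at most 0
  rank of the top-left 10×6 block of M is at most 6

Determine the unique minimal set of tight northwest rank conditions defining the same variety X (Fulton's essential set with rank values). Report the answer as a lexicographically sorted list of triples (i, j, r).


Rank table r_w(11×11) implied by the 13 constraints:

  0 0 0 0 0 0 0 0 1 1 1
  0 0 0 0 0 1 1 1 2 2 2
  0 0 0 1 1 2 2 2 3 3 3
  0 0 0 1 2 3 3 3 4 4 4
  0 0 0 1 2 3 3 3 4 4 5
  0 0 0 1 2 3 3 3 4 5 6
  1 1 1 2 3 4 4 4 5 6 7
  1 2 2 3 4 5 5 5 6 7 8
  1 2 3 4 5 6 6 6 7 8 9
  1 2 3 4 5 6 6 7 8 9 10
  1 2 3 4 5 6 7 8 9 10 11

so w = (9, 6, 4, 5, 11, 10, 1, 2, 3, 8, 7).

6 SE-corners of the 31-cell Rothe diagram give Ess(w):

[(1, 8, 0), (2, 5, 0), (5, 10, 4), (6, 3, 0), (6, 8, 3), (10, 7, 6)]


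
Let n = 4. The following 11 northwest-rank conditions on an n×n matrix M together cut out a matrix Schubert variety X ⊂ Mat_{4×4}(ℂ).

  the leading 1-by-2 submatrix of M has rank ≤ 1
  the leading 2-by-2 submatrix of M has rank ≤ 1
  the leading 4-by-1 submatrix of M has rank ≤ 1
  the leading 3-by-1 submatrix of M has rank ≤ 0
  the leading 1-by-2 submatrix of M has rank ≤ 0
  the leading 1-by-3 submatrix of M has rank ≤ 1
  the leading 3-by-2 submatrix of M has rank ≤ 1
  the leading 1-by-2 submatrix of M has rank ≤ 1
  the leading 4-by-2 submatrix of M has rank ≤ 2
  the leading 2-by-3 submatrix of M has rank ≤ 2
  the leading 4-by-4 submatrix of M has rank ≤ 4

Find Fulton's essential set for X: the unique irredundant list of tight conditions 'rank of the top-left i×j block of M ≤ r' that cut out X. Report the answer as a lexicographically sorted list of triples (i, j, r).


Recovering R(i,j) via the rank-extension bound from the 11 conditions:

  i=1: 0 0 1 1
  i=2: 0 1 2 2
  i=3: 0 1 2 3
  i=4: 1 2 3 4

giving w = (3, 2, 4, 1) via Δ²R.

ℓ(w)=4; the 2 essential cells (i,j,r):

[(1, 2, 0), (3, 1, 0)]


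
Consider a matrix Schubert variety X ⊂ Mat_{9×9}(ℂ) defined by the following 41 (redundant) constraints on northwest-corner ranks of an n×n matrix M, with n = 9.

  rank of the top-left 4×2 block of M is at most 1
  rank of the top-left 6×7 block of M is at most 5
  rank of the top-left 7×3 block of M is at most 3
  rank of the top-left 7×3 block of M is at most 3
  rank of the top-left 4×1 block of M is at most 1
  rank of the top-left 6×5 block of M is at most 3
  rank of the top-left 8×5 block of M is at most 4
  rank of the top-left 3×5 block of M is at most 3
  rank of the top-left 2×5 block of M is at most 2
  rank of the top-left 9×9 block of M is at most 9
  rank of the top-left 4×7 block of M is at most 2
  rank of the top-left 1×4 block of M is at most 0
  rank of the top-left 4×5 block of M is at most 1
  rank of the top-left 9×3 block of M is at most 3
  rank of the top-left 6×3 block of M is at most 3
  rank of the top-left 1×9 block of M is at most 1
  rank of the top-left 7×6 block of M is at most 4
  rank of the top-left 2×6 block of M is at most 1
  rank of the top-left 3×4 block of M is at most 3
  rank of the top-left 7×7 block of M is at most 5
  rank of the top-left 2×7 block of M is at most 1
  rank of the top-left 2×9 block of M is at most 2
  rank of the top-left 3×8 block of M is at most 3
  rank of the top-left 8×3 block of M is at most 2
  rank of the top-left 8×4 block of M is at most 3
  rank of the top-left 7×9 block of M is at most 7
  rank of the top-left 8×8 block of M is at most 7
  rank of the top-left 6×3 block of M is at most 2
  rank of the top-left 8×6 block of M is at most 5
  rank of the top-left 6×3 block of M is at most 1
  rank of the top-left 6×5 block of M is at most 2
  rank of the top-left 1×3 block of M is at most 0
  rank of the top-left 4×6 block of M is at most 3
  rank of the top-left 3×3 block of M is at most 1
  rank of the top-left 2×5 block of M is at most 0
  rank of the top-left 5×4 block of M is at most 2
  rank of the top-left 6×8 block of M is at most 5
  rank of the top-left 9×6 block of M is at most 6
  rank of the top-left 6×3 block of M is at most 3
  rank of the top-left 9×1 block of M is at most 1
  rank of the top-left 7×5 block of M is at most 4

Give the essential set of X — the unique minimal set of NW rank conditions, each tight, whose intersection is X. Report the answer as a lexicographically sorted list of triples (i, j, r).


The tightest implied rank at each (i,j), from the 41 conditions:

  R[1]: 0  0  0  0  0  1  1  1  1
  R[2]: 0  0  0  0  0  1  1  2  2
  R[3]: 1  1  1  1  1  2  2  3  3
  R[4]: 1  1  1  1  1  2  2  3  4
  R[5]: 1  1  1  2  2  3  3  4  5
  R[6]: 1  1  1  2  2  3  4  5  6
  R[7]: 1  2  2  3  3  4  5  6  7
  R[8]: 1  2  2  3  4  5  6  7  8
  R[9]: 1  2  3  4  5  6  7  8  9

hence w(1..9) = (6, 8, 1, 9, 4, 7, 2, 5, 3).

7 SE-corners of the 22-cell Rothe diagram give Ess(w):

[(2, 5, 0), (2, 7, 1), (4, 5, 1), (4, 7, 2), (6, 3, 1), (6, 5, 2), (8, 3, 2)]


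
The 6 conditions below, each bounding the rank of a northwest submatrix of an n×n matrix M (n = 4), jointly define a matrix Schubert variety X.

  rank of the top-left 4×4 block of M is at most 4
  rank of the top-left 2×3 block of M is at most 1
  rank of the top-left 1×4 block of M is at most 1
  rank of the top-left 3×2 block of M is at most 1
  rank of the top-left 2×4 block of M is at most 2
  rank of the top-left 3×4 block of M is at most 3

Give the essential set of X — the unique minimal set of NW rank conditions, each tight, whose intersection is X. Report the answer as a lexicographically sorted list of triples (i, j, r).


Propagating the 6 rank bounds to every northwest block:

  row 1: 1, 1, 1, 1
  row 2: 1, 1, 1, 2
  row 3: 1, 1, 2, 3
  row 4: 1, 2, 3, 4

hence w(1..4) = (1, 4, 3, 2).

ℓ(w)=3; the 2 essential cells (i,j,r):

[(2, 3, 1), (3, 2, 1)]


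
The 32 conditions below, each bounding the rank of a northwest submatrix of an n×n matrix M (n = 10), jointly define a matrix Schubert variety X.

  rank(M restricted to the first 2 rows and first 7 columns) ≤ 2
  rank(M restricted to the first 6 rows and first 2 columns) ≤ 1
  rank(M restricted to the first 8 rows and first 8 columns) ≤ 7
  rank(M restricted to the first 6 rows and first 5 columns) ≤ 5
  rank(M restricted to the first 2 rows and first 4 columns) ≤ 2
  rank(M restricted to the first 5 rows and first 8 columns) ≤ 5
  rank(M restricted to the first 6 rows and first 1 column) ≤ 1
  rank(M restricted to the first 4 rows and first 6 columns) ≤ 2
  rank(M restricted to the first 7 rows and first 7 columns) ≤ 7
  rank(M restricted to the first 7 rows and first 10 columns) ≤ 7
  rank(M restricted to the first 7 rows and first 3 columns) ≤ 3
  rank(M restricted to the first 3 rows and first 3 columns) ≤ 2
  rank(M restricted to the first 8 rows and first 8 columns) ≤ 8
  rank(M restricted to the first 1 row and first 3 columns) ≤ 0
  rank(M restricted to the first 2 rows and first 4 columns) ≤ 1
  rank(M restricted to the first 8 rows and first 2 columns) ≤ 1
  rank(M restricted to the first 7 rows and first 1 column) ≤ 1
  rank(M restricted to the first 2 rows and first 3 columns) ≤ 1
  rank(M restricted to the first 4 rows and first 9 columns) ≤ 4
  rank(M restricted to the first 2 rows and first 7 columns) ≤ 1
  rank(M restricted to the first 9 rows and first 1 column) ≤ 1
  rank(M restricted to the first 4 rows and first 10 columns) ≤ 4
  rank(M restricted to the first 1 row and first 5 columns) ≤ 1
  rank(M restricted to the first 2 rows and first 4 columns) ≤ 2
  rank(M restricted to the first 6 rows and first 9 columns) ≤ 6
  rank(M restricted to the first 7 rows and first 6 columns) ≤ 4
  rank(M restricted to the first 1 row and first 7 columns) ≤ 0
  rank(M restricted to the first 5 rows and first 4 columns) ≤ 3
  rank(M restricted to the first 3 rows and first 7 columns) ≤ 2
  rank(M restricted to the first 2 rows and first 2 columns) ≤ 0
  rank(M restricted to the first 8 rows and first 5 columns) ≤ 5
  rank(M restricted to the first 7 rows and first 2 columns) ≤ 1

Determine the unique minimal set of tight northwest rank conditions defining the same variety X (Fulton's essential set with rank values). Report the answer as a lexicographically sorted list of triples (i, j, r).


Computing R[i][j] = min implied NW-rank bound (n=10, 32 conditions):

  R[1]: 0 0 0 0 0 0 0 1 1 1
  R[2]: 0 0 1 1 1 1 1 2 2 2
  R[3]: 1 1 2 2 2 2 2 3 3 3
  R[4]: 1 1 2 2 2 2 3 4 4 4
  R[5]: 1 1 2 3 3 3 4 5 5 5
  R[6]: 1 1 2 3 4 4 5 6 6 6
  R[7]: 1 1 2 3 4 4 5 6 7 7
  R[8]: 1 1 2 3 4 5 6 7 8 8
  R[9]: 1 2 3 4 5 6 7 8 9 9
  R[10]: 1 2 3 4 5 6 7 8 9 10

hence w(1..10) = (8, 3, 1, 7, 4, 5, 9, 6, 2, 10).

Fulton essential set (5 of the 18 Rothe cells):

[(1, 7, 0), (2, 2, 0), (4, 6, 2), (7, 6, 4), (8, 2, 1)]


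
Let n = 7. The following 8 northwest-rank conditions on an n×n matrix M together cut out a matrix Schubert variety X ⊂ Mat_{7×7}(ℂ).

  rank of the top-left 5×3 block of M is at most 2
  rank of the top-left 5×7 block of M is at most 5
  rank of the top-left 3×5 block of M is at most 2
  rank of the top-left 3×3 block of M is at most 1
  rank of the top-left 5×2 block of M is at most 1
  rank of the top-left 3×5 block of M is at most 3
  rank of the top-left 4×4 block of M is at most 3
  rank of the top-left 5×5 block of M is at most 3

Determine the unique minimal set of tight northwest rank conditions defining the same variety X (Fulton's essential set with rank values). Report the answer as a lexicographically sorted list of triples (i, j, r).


Computing R[i][j] = min implied NW-rank bound (n=7, 8 conditions):

  i=1: 1, 1, 1, 1, 1, 1, 1
  i=2: 1, 1, 1, 2, 2, 2, 2
  i=3: 1, 1, 1, 2, 2, 3, 3
  i=4: 1, 1, 2, 3, 3, 4, 4
  i=5: 1, 1, 2, 3, 3, 4, 5
  i=6: 1, 2, 3, 4, 4, 5, 6
  i=7: 1, 2, 3, 4, 5, 6, 7

the unique w with this rank table is (1, 4, 6, 3, 7, 2, 5).

Fulton essential set (4 of the 8 Rothe cells):

[(3, 3, 1), (3, 5, 2), (5, 2, 1), (5, 5, 3)]
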